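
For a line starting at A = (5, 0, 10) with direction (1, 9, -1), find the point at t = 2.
P(2) = (5 + 1(2), 0 + 9(2), 10 + (-1)(2)) = (7, 18, 8)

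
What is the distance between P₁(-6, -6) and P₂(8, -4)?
Using the distance formula: d = sqrt((x₂-x₁)² + (y₂-y₁)²)
dx = 8 - (-6) = 14
dy = (-4) - (-6) = 2
d = sqrt(14² + 2²) = sqrt(196 + 4) = sqrt(200) = 14.14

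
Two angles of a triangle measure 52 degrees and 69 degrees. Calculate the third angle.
Sum of angles in a triangle = 180 degrees
Third angle = 180 - 52 - 69
Third angle = 59 degrees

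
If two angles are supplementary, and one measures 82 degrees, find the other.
Supplementary angles sum to 180 degrees.
Other angle = 180 - 82
Other angle = 98 degrees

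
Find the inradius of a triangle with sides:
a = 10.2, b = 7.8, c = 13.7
s = (a+b+c)/2 = (10.2+7.8+13.7)/2 = 15.85
Area = √(s(s-a)(s-b)(s-c)) = √(15.85·5.65·8.05·2.15) = 39.3691
r = Area/s = 39.3691/15.85 = 2.484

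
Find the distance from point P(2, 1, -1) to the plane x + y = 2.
d = |1(2) + 1(1) + 0(-1) - (2)| / √(1² + 1² + 0²) = 1/√2 = 0.7071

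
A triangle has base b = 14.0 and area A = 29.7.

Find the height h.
A = ½bh  →  h = 2A/b
h = 2·29.7/14.0 = 4.243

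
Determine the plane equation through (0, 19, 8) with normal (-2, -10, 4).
d = n·P = (-2)(0) + (-10)(19) + (4)(8) = -158
Plane: -2x - 10y + 4z = -158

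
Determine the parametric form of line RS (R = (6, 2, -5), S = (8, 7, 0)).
Direction vector d = S - R = (2, 5, 5)
x = 6 + 2t, y = 2 + 5t, z = -5 + 5t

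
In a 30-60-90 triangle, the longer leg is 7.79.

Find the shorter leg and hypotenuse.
In a 30-60-90 triangle, sides are in ratio 1 : √3 : 2.
Long leg = short leg·√3  →  short leg = 7.79/√3 = 4.498
Hypotenuse = 2·(short leg) = 2·7.79/√3 = 8.995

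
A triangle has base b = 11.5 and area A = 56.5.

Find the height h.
A = ½bh  →  h = 2A/b
h = 2·56.5/11.5 = 9.826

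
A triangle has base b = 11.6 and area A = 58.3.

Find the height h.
A = ½bh  →  h = 2A/b
h = 2·58.3/11.6 = 10.05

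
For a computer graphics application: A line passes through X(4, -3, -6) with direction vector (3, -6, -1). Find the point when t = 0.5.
P(0.5) = (4 + 3(0.5), -3 + (-6)(0.5), -6 + (-1)(0.5)) = (5.5, -6, -6.5)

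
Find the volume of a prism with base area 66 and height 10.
Volume = base area * height
Volume = 66 * 10
Volume = 660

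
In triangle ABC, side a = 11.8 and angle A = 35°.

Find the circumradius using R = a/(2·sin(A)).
R = a/(2·sin(A)) = 11.8/(2·sin(35°))
R = 11.8/(2·0.573576) = 11.8/1.147153 = 10.29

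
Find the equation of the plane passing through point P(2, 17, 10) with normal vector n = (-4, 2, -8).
d = n·P = (-4)(2) + (2)(17) + (-8)(10) = -54
Plane: -4x + 2y - 8z = -54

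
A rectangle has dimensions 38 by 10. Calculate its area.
Area = length * width
Area = 38 * 10
Area = 380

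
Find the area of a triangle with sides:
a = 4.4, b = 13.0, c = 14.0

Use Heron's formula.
s = (a+b+c)/2 = (4.4+13.0+14.0)/2 = 15.7
A = √(s(s-a)(s-b)(s-c)) = √(15.7·11.3·2.7·1.7)
A = √814.312 = 28.54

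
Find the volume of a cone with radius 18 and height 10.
Volume = (1/3) * pi * r² * h
Volume = (1/3) * pi * 18² * 10
Volume = (1/3) * pi * 324 * 10
Volume = (1/3) * pi * 3240
Volume = 3392.92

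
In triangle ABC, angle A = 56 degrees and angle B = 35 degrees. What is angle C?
Sum of angles in a triangle = 180 degrees
Third angle = 180 - 56 - 35
Third angle = 89 degrees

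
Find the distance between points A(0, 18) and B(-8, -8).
Using the distance formula: d = sqrt((x₂-x₁)² + (y₂-y₁)²)
dx = (-8) - 0 = -8
dy = (-8) - 18 = -26
d = sqrt((-8)² + (-26)²) = sqrt(64 + 676) = sqrt(740) = 27.20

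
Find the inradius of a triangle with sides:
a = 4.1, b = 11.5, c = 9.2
s = (a+b+c)/2 = (4.1+11.5+9.2)/2 = 12.4
Area = √(s(s-a)(s-b)(s-c)) = √(12.4·8.3·0.9·3.2) = 17.2166
r = Area/s = 17.2166/12.4 = 1.388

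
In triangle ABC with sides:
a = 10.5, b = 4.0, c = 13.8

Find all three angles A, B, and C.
By the law of cosines:
cos(A) = (b² + c² - a²)/(2bc) = 0.871286  →  A = 29.39°
cos(B) = (a² + c² - b²)/(2ac) = 0.982367  →  B = 10.78°
cos(C) = (a² + b² - c²)/(2ab) = -0.764167  →  C = 139.8°
Check: A + B + C = 180.0° ✓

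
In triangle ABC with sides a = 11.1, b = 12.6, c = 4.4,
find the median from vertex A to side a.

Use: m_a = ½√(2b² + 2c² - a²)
m_a = ½√(2·12.6² + 2·4.4² - 11.1²)
m_a = ½√(317.52 + 38.72 - 123.21) = ½√233.03 = 7.633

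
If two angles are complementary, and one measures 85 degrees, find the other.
Complementary angles sum to 90 degrees.
Other angle = 90 - 85
Other angle = 5 degrees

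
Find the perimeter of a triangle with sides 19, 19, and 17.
Perimeter = sum of all sides
Perimeter = 19 + 19 + 17
Perimeter = 55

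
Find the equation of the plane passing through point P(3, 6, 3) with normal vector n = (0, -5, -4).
d = n·P = (0)(3) + (-5)(6) + (-4)(3) = -42
Plane: -5y - 4z = -42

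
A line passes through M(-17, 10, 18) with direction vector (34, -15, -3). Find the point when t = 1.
P(1) = (-17 + 34(1), 10 + (-15)(1), 18 + (-3)(1)) = (17, -5, 15)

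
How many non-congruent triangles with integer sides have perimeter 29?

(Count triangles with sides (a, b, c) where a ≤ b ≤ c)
With a ≤ b ≤ c and a + b + c = 29, the triangle inequality a + b > c gives c < 29/2, so c ≤ 14.
Iterate a from 1 to ⌊p/3⌋ = 9; for each a, b ranges from a to ⌊(p−a)/2⌋ with c = p − a − b, keeping only c ≥ b.
Triples: (1, 14, 14), (2, 13, 14), (3, 12, 14), …
Count = 21 triangles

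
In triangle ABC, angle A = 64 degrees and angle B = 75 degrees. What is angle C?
Sum of angles in a triangle = 180 degrees
Third angle = 180 - 64 - 75
Third angle = 41 degrees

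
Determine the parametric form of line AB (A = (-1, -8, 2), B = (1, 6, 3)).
Direction vector d = B - A = (2, 14, 1)
x = -1 + 2t, y = -8 + 14t, z = 2 + t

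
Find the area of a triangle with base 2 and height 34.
Area = (1/2) * base * height
Area = (1/2) * 2 * 34
Area = 34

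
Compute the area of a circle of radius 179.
Area = pi * r²
Area = pi * 179²
Area = pi * 32041
Area = 100659.77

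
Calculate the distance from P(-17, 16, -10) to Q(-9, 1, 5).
d = √[(8)² + (-15)² + (15)²] = √514 = 22.67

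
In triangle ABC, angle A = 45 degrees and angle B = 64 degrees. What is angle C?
Sum of angles in a triangle = 180 degrees
Third angle = 180 - 45 - 64
Third angle = 71 degrees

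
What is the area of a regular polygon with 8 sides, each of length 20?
For a regular 8-gon with side length s = 20:
Apothem a = s / (2*tan(pi/8)) = 20 / (2*tan(pi/8)) ≈ 24.1421
Perimeter P = 8 * 20 = 160
Area = (1/2) * P * a = (1/2) * 160 * 24.1421 = 1931.37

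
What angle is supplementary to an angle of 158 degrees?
Supplementary angles sum to 180 degrees.
Other angle = 180 - 158
Other angle = 22 degrees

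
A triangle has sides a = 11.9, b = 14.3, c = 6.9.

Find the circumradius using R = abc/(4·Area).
s = (a+b+c)/2 = 16.55
Area = √(s(s-a)(s-b)(s-c)) = √(16.55·4.65·2.25·9.65) = 40.8771
R = abc/(4·Area) = (11.9·14.3·6.9)/(4·40.8771) = 1174.173/163.5084 = 7.181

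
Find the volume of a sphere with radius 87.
Volume = (4/3) * pi * r³
Volume = (4/3) * pi * 87³
Volume = (4/3) * pi * 658503
Volume = 2758330.92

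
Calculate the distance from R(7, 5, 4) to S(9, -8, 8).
d = √[(2)² + (-13)² + (4)²] = √189 = 13.75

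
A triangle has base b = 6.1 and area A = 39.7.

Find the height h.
A = ½bh  →  h = 2A/b
h = 2·39.7/6.1 = 13.02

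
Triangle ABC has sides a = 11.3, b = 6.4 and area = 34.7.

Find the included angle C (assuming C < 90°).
Area = ½ab·sin(C)  →  sin(C) = 2·Area/(ab)
sin(C) = 2·34.7/(11.3·6.4) = 0.959624
C = arcsin(0.959624) = 73.66°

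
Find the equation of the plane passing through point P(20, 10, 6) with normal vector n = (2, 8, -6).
d = n·P = (2)(20) + (8)(10) + (-6)(6) = 84
Plane: 2x + 8y - 6z = 84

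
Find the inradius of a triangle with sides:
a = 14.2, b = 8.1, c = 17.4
s = (a+b+c)/2 = (14.2+8.1+17.4)/2 = 19.85
Area = √(s(s-a)(s-b)(s-c)) = √(19.85·5.65·11.75·2.45) = 56.8207
r = Area/s = 56.8207/19.85 = 2.863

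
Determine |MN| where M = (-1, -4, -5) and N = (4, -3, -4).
d = √[(5)² + (1)² + (1)²] = √27 = 5.196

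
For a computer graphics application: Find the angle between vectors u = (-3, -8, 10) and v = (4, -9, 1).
u·v = 70, |u|² = 173, |v|² = 98
cos θ = 70/√16954 ≈ 0.5376
θ ≈ 57.48°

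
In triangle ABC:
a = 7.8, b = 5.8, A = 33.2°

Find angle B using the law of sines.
sin(B)/b = sin(A)/a
sin(B) = b·sin(A)/a = 5.8·sin(33.2°)/7.8 = 0.407162
B = arcsin(0.407162) = 24.03°  (b ≤ a, so B ≤ A and the acute solution is unique)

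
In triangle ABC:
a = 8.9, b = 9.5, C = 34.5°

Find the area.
Using A = ½ab·sin(C):
A = ½·8.9·9.5·sin(34.5°) = ½·84.55·0.566406 = 23.94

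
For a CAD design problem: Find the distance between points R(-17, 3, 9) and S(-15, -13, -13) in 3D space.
d = √[(2)² + (-16)² + (-22)²] = √744 = 27.28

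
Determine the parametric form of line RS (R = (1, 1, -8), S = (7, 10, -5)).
Direction vector d = S - R = (6, 9, 3)
x = 1 + 6t, y = 1 + 9t, z = -8 + 3t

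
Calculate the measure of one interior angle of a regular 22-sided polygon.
Interior angle of a regular n-gon = (n-2)*180/n
Interior angle = (22-2)*180/22
Interior angle = 20*180/22
Interior angle = 3600/22
Interior angle = 163.64 degrees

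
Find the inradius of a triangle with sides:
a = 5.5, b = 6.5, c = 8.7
s = (a+b+c)/2 = (5.5+6.5+8.7)/2 = 10.35
Area = √(s(s-a)(s-b)(s-c)) = √(10.35·4.85·3.85·1.65) = 17.8572
r = Area/s = 17.8572/10.35 = 1.725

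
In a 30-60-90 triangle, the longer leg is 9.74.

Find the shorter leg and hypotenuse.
In a 30-60-90 triangle, sides are in ratio 1 : √3 : 2.
Long leg = short leg·√3  →  short leg = 9.74/√3 = 5.623
Hypotenuse = 2·(short leg) = 2·9.74/√3 = 11.25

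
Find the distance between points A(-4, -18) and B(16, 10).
Using the distance formula: d = sqrt((x₂-x₁)² + (y₂-y₁)²)
dx = 16 - (-4) = 20
dy = 10 - (-18) = 28
d = sqrt(20² + 28²) = sqrt(400 + 784) = sqrt(1184) = 34.41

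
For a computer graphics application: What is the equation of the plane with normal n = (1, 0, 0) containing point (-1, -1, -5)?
d = n·P = (1)(-1) + (0)(-1) + (0)(-5) = -1
Plane: x = -1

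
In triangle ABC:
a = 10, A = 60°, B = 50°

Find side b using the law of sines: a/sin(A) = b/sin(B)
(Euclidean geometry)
b = a·sin(B)/sin(A) = 10·sin(50°)/sin(60°)
b = 10·0.766044/0.866025 = 8.846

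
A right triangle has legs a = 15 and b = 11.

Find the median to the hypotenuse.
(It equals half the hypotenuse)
Hypotenuse c = √(15² + 11²) = √346 = 18.6011
Median to hypotenuse = c/2 = 9.301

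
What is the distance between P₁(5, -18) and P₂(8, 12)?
Using the distance formula: d = sqrt((x₂-x₁)² + (y₂-y₁)²)
dx = 8 - 5 = 3
dy = 12 - (-18) = 30
d = sqrt(3² + 30²) = sqrt(9 + 900) = sqrt(909) = 30.15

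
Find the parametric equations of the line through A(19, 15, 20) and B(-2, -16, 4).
Direction vector d = B - A = (-21, -31, -16)
x = 19 - 21t, y = 15 - 31t, z = 20 - 16t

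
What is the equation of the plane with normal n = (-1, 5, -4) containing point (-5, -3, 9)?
d = n·P = (-1)(-5) + (5)(-3) + (-4)(9) = -46
Plane: -x + 5y - 4z = -46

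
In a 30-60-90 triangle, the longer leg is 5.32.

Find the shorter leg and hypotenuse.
In a 30-60-90 triangle, sides are in ratio 1 : √3 : 2.
Long leg = short leg·√3  →  short leg = 5.32/√3 = 3.072
Hypotenuse = 2·(short leg) = 2·5.32/√3 = 6.143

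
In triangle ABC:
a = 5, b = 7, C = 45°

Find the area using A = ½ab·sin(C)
A = ½·5·7·sin(45°) = ½·35·0.707107 = 12.37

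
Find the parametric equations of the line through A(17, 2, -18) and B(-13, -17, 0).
Direction vector d = B - A = (-30, -19, 18)
x = 17 - 30t, y = 2 - 19t, z = -18 + 18t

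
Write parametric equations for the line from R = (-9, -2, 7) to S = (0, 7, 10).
Direction vector d = S - R = (9, 9, 3)
x = -9 + 9t, y = -2 + 9t, z = 7 + 3t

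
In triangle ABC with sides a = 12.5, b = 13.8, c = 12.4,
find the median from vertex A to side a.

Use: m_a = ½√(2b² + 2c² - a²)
m_a = ½√(2·13.8² + 2·12.4² - 12.5²)
m_a = ½√(380.88 + 307.52 - 156.25) = ½√532.15 = 11.53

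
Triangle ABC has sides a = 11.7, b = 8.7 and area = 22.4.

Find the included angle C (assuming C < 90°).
Area = ½ab·sin(C)  →  sin(C) = 2·Area/(ab)
sin(C) = 2·22.4/(11.7·8.7) = 0.440122
C = arcsin(0.440122) = 26.11°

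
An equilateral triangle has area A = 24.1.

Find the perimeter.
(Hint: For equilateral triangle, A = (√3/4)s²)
A = (√3/4)s²  →  s² = 4A/√3 = 4·24.1/√3 = 55.6566
s = 7.46033
Perimeter = 3s = 22.38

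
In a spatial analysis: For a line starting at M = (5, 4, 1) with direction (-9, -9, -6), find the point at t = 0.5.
P(0.5) = (5 + (-9)(0.5), 4 + (-9)(0.5), 1 + (-6)(0.5)) = (0.5, -0.5, -2)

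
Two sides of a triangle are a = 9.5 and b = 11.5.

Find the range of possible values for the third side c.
By the triangle inequality: |a - b| < c < a + b
|9.5 - 11.5| < c < 9.5 + 11.5
2 < c < 21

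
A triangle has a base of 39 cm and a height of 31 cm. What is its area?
Area = (1/2) * base * height
Area = (1/2) * 39 * 31
Area = 604.50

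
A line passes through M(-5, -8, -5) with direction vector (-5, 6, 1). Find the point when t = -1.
P(-1) = (-5 + (-5)(-1), -8 + 6(-1), -5 + 1(-1)) = (0, -14, -6)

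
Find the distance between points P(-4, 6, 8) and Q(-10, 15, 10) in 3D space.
d = √[(-6)² + (9)² + (2)²] = √121 = 11.0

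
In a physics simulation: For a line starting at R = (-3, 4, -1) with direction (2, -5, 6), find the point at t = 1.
P(1) = (-3 + 2(1), 4 + (-5)(1), -1 + 6(1)) = (-1, -1, 5)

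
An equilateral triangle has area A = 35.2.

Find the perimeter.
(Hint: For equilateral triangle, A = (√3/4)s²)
A = (√3/4)s²  →  s² = 4A/√3 = 4·35.2/√3 = 81.2909
s = 9.01615
Perimeter = 3s = 27.05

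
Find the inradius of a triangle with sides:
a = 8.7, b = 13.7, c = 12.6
s = (a+b+c)/2 = (8.7+13.7+12.6)/2 = 17.5
Area = √(s(s-a)(s-b)(s-c)) = √(17.5·8.8·3.8·4.9) = 53.5489
r = Area/s = 53.5489/17.5 = 3.06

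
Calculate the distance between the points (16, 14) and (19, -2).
Using the distance formula: d = sqrt((x₂-x₁)² + (y₂-y₁)²)
dx = 19 - 16 = 3
dy = (-2) - 14 = -16
d = sqrt(3² + (-16)²) = sqrt(9 + 256) = sqrt(265) = 16.28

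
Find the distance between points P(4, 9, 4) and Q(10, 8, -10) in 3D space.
d = √[(6)² + (-1)² + (-14)²] = √233 = 15.26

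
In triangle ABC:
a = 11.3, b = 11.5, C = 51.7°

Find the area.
Using A = ½ab·sin(C):
A = ½·11.3·11.5·sin(51.7°) = ½·129.95·0.784776 = 50.99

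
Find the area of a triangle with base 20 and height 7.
Area = (1/2) * base * height
Area = (1/2) * 20 * 7
Area = 70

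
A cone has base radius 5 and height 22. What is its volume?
Volume = (1/3) * pi * r² * h
Volume = (1/3) * pi * 5² * 22
Volume = (1/3) * pi * 25 * 22
Volume = (1/3) * pi * 550
Volume = 575.96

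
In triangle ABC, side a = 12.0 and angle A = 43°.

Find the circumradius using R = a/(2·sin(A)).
R = a/(2·sin(A)) = 12.0/(2·sin(43°))
R = 12.0/(2·0.681998) = 12.0/1.363997 = 8.798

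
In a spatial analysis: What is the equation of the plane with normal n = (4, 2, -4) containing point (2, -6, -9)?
d = n·P = (4)(2) + (2)(-6) + (-4)(-9) = 32
Plane: 4x + 2y - 4z = 32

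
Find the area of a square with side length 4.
Area = s²
Area = 4²
Area = 16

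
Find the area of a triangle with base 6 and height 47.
Area = (1/2) * base * height
Area = (1/2) * 6 * 47
Area = 141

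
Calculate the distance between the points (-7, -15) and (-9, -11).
Using the distance formula: d = sqrt((x₂-x₁)² + (y₂-y₁)²)
dx = (-9) - (-7) = -2
dy = (-11) - (-15) = 4
d = sqrt((-2)² + 4²) = sqrt(4 + 16) = sqrt(20) = 4.47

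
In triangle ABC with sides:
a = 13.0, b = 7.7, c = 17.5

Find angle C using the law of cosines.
cos(C) = (a² + b² - c²)/(2ab)
cos(C) = (13.0² + 7.7² - 17.5²)/(2·13.0·7.7) = -77.96/200.2 = -0.389411
C = arccos(-0.389411) = 112.9°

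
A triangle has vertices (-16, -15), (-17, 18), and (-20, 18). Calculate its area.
Using the coordinate formula: Area = (1/2)|x₁(y₂-y₃) + x₂(y₃-y₁) + x₃(y₁-y₂)|
Area = (1/2)|(-16)(18-18) + (-17)(18-(-15)) + (-20)((-15)-18)|
Area = (1/2)|(-16)*0 + (-17)*33 + (-20)*(-33)|
Area = (1/2)|0 + (-561) + 660|
Area = (1/2)*99 = 49.50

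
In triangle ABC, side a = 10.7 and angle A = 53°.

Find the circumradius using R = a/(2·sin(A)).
R = a/(2·sin(A)) = 10.7/(2·sin(53°))
R = 10.7/(2·0.798636) = 10.7/1.597271 = 6.699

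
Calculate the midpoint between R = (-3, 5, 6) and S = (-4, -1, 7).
Midpoint = ((-3-4)/2, (5-1)/2, (6+7)/2) = (-3.5, 2, 6.5)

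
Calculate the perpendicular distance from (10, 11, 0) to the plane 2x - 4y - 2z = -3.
d = |2(10) + (-4)(11) + (-2)(0) - (-3)| / √(2² + (-4)² + (-2)²) = 21/√24 = 4.287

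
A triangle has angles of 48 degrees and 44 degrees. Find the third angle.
Sum of angles in a triangle = 180 degrees
Third angle = 180 - 48 - 44
Third angle = 88 degrees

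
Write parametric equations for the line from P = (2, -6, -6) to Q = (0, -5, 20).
Direction vector d = Q - P = (-2, 1, 26)
x = 2 - 2t, y = -6 + t, z = -6 + 26t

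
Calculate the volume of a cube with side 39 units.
Volume = s³
Volume = 39³
Volume = 59319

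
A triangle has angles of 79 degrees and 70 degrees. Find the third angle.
Sum of angles in a triangle = 180 degrees
Third angle = 180 - 79 - 70
Third angle = 31 degrees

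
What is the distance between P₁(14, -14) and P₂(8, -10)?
Using the distance formula: d = sqrt((x₂-x₁)² + (y₂-y₁)²)
dx = 8 - 14 = -6
dy = (-10) - (-14) = 4
d = sqrt((-6)² + 4²) = sqrt(36 + 16) = sqrt(52) = 7.21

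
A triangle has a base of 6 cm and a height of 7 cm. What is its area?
Area = (1/2) * base * height
Area = (1/2) * 6 * 7
Area = 21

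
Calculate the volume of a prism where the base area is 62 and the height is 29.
Volume = base area * height
Volume = 62 * 29
Volume = 1798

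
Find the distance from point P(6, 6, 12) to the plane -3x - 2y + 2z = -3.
d = |(-3)(6) + (-2)(6) + 2(12) - (-3)| / √((-3)² + (-2)² + 2²) = 3/√17 = 0.7276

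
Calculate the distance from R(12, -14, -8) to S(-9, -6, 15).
d = √[(-21)² + (8)² + (23)²] = √1034 = 32.16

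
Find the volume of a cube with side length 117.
Volume = s³
Volume = 117³
Volume = 1601613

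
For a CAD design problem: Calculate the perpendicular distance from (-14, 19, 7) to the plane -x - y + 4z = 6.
d = |(-1)(-14) + (-1)(19) + 4(7) - (6)| / √((-1)² + (-1)² + 4²) = 17/√18 = 4.007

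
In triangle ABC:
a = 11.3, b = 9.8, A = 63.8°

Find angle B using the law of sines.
sin(B)/b = sin(A)/a
sin(B) = b·sin(A)/a = 9.8·sin(63.8°)/11.3 = 0.778153
B = arcsin(0.778153) = 51.09°  (b ≤ a, so B ≤ A and the acute solution is unique)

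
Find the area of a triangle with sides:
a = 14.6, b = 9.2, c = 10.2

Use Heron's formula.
s = (a+b+c)/2 = (14.6+9.2+10.2)/2 = 17
A = √(s(s-a)(s-b)(s-c)) = √(17·2.4·7.8·6.8)
A = √2164.03 = 46.52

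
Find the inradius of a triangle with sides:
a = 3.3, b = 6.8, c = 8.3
s = (a+b+c)/2 = (3.3+6.8+8.3)/2 = 9.2
Area = √(s(s-a)(s-b)(s-c)) = √(9.2·5.9·2.4·0.9) = 10.828
r = Area/s = 10.828/9.2 = 1.177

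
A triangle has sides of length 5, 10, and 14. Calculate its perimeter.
Perimeter = sum of all sides
Perimeter = 5 + 10 + 14
Perimeter = 29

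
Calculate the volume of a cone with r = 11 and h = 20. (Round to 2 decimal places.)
Volume = (1/3) * pi * r² * h
Volume = (1/3) * pi * 11² * 20
Volume = (1/3) * pi * 121 * 20
Volume = (1/3) * pi * 2420
Volume = 2534.22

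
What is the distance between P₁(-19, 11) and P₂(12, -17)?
Using the distance formula: d = sqrt((x₂-x₁)² + (y₂-y₁)²)
dx = 12 - (-19) = 31
dy = (-17) - 11 = -28
d = sqrt(31² + (-28)²) = sqrt(961 + 784) = sqrt(1745) = 41.77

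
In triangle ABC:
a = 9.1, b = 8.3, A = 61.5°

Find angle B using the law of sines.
sin(B)/b = sin(A)/a
sin(B) = b·sin(A)/a = 8.3·sin(61.5°)/9.1 = 0.801558
B = arcsin(0.801558) = 53.28°  (b ≤ a, so B ≤ A and the acute solution is unique)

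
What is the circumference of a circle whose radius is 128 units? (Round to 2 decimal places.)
Circumference = 2 * pi * r
Circumference = 2 * pi * 128
Circumference = 804.25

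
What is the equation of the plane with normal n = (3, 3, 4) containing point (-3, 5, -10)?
d = n·P = (3)(-3) + (3)(5) + (4)(-10) = -34
Plane: 3x + 3y + 4z = -34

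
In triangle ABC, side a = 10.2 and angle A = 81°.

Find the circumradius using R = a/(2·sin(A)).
R = a/(2·sin(A)) = 10.2/(2·sin(81°))
R = 10.2/(2·0.987688) = 10.2/1.975377 = 5.164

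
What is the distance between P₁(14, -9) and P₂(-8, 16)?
Using the distance formula: d = sqrt((x₂-x₁)² + (y₂-y₁)²)
dx = (-8) - 14 = -22
dy = 16 - (-9) = 25
d = sqrt((-22)² + 25²) = sqrt(484 + 625) = sqrt(1109) = 33.30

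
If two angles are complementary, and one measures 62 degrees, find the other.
Complementary angles sum to 90 degrees.
Other angle = 90 - 62
Other angle = 28 degrees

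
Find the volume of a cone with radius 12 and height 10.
Volume = (1/3) * pi * r² * h
Volume = (1/3) * pi * 12² * 10
Volume = (1/3) * pi * 144 * 10
Volume = (1/3) * pi * 1440
Volume = 1507.96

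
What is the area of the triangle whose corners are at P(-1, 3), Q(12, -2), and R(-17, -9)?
Using the coordinate formula: Area = (1/2)|x₁(y₂-y₃) + x₂(y₃-y₁) + x₃(y₁-y₂)|
Area = (1/2)|(-1)((-2)-(-9)) + 12((-9)-3) + (-17)(3-(-2))|
Area = (1/2)|(-1)*7 + 12*(-12) + (-17)*5|
Area = (1/2)|(-7) + (-144) + (-85)|
Area = (1/2)*236 = 118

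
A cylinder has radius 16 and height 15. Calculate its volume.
Volume = pi * r² * h
Volume = pi * 16² * 15
Volume = pi * 256 * 15
Volume = pi * 3840
Volume = 12063.72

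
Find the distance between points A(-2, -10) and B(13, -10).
Using the distance formula: d = sqrt((x₂-x₁)² + (y₂-y₁)²)
dx = 13 - (-2) = 15
dy = (-10) - (-10) = 0
d = sqrt(15² + 0²) = sqrt(225 + 0) = sqrt(225) = 15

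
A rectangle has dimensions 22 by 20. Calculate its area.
Area = length * width
Area = 22 * 20
Area = 440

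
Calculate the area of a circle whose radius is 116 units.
Area = pi * r²
Area = pi * 116²
Area = pi * 13456
Area = 42273.27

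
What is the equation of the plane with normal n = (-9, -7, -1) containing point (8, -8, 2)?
d = n·P = (-9)(8) + (-7)(-8) + (-1)(2) = -18
Plane: -9x - 7y - z = -18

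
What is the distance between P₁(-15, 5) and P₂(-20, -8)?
Using the distance formula: d = sqrt((x₂-x₁)² + (y₂-y₁)²)
dx = (-20) - (-15) = -5
dy = (-8) - 5 = -13
d = sqrt((-5)² + (-13)²) = sqrt(25 + 169) = sqrt(194) = 13.93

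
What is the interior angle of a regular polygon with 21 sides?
Interior angle of a regular n-gon = (n-2)*180/n
Interior angle = (21-2)*180/21
Interior angle = 19*180/21
Interior angle = 3420/21
Interior angle = 162.86 degrees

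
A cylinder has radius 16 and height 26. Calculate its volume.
Volume = pi * r² * h
Volume = pi * 16² * 26
Volume = pi * 256 * 26
Volume = pi * 6656
Volume = 20910.44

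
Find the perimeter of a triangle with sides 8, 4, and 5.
Perimeter = sum of all sides
Perimeter = 8 + 4 + 5
Perimeter = 17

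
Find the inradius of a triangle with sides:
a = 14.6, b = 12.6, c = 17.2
s = (a+b+c)/2 = (14.6+12.6+17.2)/2 = 22.2
Area = √(s(s-a)(s-b)(s-c)) = √(22.2·7.6·9.6·5) = 89.992
r = Area/s = 89.992/22.2 = 4.054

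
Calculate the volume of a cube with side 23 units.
Volume = s³
Volume = 23³
Volume = 12167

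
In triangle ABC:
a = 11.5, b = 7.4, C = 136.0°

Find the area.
Using A = ½ab·sin(C):
A = ½·11.5·7.4·sin(136.0°) = ½·85.1·0.694658 = 29.56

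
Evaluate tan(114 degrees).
tan(114 degrees) = -2.246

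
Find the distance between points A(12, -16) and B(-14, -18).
Using the distance formula: d = sqrt((x₂-x₁)² + (y₂-y₁)²)
dx = (-14) - 12 = -26
dy = (-18) - (-16) = -2
d = sqrt((-26)² + (-2)²) = sqrt(676 + 4) = sqrt(680) = 26.08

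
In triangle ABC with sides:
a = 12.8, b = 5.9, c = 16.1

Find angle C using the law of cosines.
cos(C) = (a² + b² - c²)/(2ab)
cos(C) = (12.8² + 5.9² - 16.1²)/(2·12.8·5.9) = -60.56/151.04 = -0.400953
C = arccos(-0.400953) = 113.6°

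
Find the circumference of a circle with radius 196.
Circumference = 2 * pi * r
Circumference = 2 * pi * 196
Circumference = 1231.50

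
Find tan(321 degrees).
tan(321 degrees) = -0.8098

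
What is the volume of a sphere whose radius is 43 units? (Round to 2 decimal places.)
Volume = (4/3) * pi * r³
Volume = (4/3) * pi * 43³
Volume = (4/3) * pi * 79507
Volume = 333038.14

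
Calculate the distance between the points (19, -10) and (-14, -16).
Using the distance formula: d = sqrt((x₂-x₁)² + (y₂-y₁)²)
dx = (-14) - 19 = -33
dy = (-16) - (-10) = -6
d = sqrt((-33)² + (-6)²) = sqrt(1089 + 36) = sqrt(1125) = 33.54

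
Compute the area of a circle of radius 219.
Area = pi * r²
Area = pi * 219²
Area = pi * 47961
Area = 150673.93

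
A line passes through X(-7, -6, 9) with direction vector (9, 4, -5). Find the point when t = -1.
P(-1) = (-7 + 9(-1), -6 + 4(-1), 9 + (-5)(-1)) = (-16, -10, 14)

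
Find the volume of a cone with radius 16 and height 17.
Volume = (1/3) * pi * r² * h
Volume = (1/3) * pi * 16² * 17
Volume = (1/3) * pi * 256 * 17
Volume = (1/3) * pi * 4352
Volume = 4557.40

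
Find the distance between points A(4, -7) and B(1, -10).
Using the distance formula: d = sqrt((x₂-x₁)² + (y₂-y₁)²)
dx = 1 - 4 = -3
dy = (-10) - (-7) = -3
d = sqrt((-3)² + (-3)²) = sqrt(9 + 9) = sqrt(18) = 4.24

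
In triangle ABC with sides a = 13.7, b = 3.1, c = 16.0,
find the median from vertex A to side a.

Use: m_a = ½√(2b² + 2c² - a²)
m_a = ½√(2·3.1² + 2·16.0² - 13.7²)
m_a = ½√(19.22 + 512 - 187.69) = ½√343.53 = 9.267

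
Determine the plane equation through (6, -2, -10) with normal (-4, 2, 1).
d = n·P = (-4)(6) + (2)(-2) + (1)(-10) = -38
Plane: -4x + 2y + z = -38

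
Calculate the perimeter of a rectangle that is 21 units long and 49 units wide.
Perimeter = 2 * (length + width)
Perimeter = 2 * (21 + 49)
Perimeter = 2 * 70
Perimeter = 140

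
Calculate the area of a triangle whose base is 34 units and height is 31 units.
Area = (1/2) * base * height
Area = (1/2) * 34 * 31
Area = 527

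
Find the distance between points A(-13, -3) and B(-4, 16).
Using the distance formula: d = sqrt((x₂-x₁)² + (y₂-y₁)²)
dx = (-4) - (-13) = 9
dy = 16 - (-3) = 19
d = sqrt(9² + 19²) = sqrt(81 + 361) = sqrt(442) = 21.02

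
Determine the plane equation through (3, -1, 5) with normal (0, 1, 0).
d = n·P = (0)(3) + (1)(-1) + (0)(5) = -1
Plane: y = -1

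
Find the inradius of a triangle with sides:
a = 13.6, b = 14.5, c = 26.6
s = (a+b+c)/2 = (13.6+14.5+26.6)/2 = 27.35
Area = √(s(s-a)(s-b)(s-c)) = √(27.35·13.75·12.85·0.75) = 60.2022
r = Area/s = 60.2022/27.35 = 2.201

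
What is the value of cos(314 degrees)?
cos(314 degrees) = 0.6947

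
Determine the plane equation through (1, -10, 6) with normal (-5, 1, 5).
d = n·P = (-5)(1) + (1)(-10) + (5)(6) = 15
Plane: -5x + y + 5z = 15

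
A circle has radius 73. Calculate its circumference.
Circumference = 2 * pi * r
Circumference = 2 * pi * 73
Circumference = 458.67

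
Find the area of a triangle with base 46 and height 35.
Area = (1/2) * base * height
Area = (1/2) * 46 * 35
Area = 805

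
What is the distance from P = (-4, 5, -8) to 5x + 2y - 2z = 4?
d = |5(-4) + 2(5) + (-2)(-8) - (4)| / √(5² + 2² + (-2)²) = 2/√33 = 0.3482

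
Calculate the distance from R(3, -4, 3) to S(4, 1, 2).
d = √[(1)² + (5)² + (-1)²] = √27 = 5.196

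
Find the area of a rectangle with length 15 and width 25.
Area = length * width
Area = 15 * 25
Area = 375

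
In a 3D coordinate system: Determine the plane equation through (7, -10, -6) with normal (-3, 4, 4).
d = n·P = (-3)(7) + (4)(-10) + (4)(-6) = -85
Plane: -3x + 4y + 4z = -85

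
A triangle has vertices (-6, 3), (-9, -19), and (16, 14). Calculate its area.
Using the coordinate formula: Area = (1/2)|x₁(y₂-y₃) + x₂(y₃-y₁) + x₃(y₁-y₂)|
Area = (1/2)|(-6)((-19)-14) + (-9)(14-3) + 16(3-(-19))|
Area = (1/2)|(-6)*(-33) + (-9)*11 + 16*22|
Area = (1/2)|198 + (-99) + 352|
Area = (1/2)*451 = 225.50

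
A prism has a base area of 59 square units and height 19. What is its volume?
Volume = base area * height
Volume = 59 * 19
Volume = 1121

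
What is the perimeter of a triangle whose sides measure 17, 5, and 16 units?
Perimeter = sum of all sides
Perimeter = 17 + 5 + 16
Perimeter = 38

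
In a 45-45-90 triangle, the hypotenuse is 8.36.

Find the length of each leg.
In a 45-45-90 triangle, hypotenuse = leg·√2  →  leg = hypotenuse/√2
leg = 8.36/√2 = 5.911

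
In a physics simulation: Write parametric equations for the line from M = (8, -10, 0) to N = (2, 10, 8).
Direction vector d = N - M = (-6, 20, 8)
x = 8 - 6t, y = -10 + 20t, z = 0 + 8t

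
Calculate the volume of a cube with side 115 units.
Volume = s³
Volume = 115³
Volume = 1520875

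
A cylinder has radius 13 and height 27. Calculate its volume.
Volume = pi * r² * h
Volume = pi * 13² * 27
Volume = pi * 169 * 27
Volume = pi * 4563
Volume = 14335.09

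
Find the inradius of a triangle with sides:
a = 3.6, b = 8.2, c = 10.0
s = (a+b+c)/2 = (3.6+8.2+10.0)/2 = 10.9
Area = √(s(s-a)(s-b)(s-c)) = √(10.9·7.3·2.7·0.9) = 13.9052
r = Area/s = 13.9052/10.9 = 1.276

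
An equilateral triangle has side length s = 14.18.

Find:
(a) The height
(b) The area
(a) Height h = s·√3/2 = 14.18·√3/2 = 12.28
(b) Area = (√3/4)·s² = (√3/4)·14.18² = (√3/4)·201.072 = 87.07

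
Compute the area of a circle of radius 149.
Area = pi * r²
Area = pi * 149²
Area = pi * 22201
Area = 69746.50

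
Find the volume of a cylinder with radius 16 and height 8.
Volume = pi * r² * h
Volume = pi * 16² * 8
Volume = pi * 256 * 8
Volume = pi * 2048
Volume = 6433.98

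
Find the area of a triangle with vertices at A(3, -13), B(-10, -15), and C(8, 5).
Using the coordinate formula: Area = (1/2)|x₁(y₂-y₃) + x₂(y₃-y₁) + x₃(y₁-y₂)|
Area = (1/2)|3((-15)-5) + (-10)(5-(-13)) + 8((-13)-(-15))|
Area = (1/2)|3*(-20) + (-10)*18 + 8*2|
Area = (1/2)|(-60) + (-180) + 16|
Area = (1/2)*224 = 112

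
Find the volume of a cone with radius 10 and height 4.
Volume = (1/3) * pi * r² * h
Volume = (1/3) * pi * 10² * 4
Volume = (1/3) * pi * 100 * 4
Volume = (1/3) * pi * 400
Volume = 418.88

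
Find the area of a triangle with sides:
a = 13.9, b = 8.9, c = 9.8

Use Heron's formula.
s = (a+b+c)/2 = (13.9+8.9+9.8)/2 = 16.3
A = √(s(s-a)(s-b)(s-c)) = √(16.3·2.4·7.4·6.5)
A = √1881.67 = 43.38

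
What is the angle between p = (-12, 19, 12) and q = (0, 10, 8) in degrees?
p·q = 286, |p|² = 649, |q|² = 164
cos θ = 286/√106436 ≈ 0.8766
θ ≈ 28.76°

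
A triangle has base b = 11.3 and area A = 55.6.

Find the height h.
A = ½bh  →  h = 2A/b
h = 2·55.6/11.3 = 9.841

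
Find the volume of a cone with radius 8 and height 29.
Volume = (1/3) * pi * r² * h
Volume = (1/3) * pi * 8² * 29
Volume = (1/3) * pi * 64 * 29
Volume = (1/3) * pi * 1856
Volume = 1943.60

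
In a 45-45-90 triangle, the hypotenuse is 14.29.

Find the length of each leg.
In a 45-45-90 triangle, hypotenuse = leg·√2  →  leg = hypotenuse/√2
leg = 14.29/√2 = 10.1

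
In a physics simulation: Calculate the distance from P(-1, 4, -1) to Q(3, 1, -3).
d = √[(4)² + (-3)² + (-2)²] = √29 = 5.385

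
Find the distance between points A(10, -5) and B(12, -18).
Using the distance formula: d = sqrt((x₂-x₁)² + (y₂-y₁)²)
dx = 12 - 10 = 2
dy = (-18) - (-5) = -13
d = sqrt(2² + (-13)²) = sqrt(4 + 169) = sqrt(173) = 13.15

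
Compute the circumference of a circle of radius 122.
Circumference = 2 * pi * r
Circumference = 2 * pi * 122
Circumference = 766.55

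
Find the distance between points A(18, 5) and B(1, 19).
Using the distance formula: d = sqrt((x₂-x₁)² + (y₂-y₁)²)
dx = 1 - 18 = -17
dy = 19 - 5 = 14
d = sqrt((-17)² + 14²) = sqrt(289 + 196) = sqrt(485) = 22.02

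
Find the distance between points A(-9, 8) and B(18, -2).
Using the distance formula: d = sqrt((x₂-x₁)² + (y₂-y₁)²)
dx = 18 - (-9) = 27
dy = (-2) - 8 = -10
d = sqrt(27² + (-10)²) = sqrt(729 + 100) = sqrt(829) = 28.79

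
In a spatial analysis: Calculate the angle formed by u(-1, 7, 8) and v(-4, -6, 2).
u·v = -22, |u|² = 114, |v|² = 56
cos θ = -22/√6384 ≈ -0.2753
θ ≈ 106.0°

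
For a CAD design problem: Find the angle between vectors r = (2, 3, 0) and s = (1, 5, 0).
r·s = 17, |r|² = 13, |s|² = 26
cos θ = 17/√338 ≈ 0.9247
θ ≈ 22.38°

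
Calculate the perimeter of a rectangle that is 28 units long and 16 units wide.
Perimeter = 2 * (length + width)
Perimeter = 2 * (28 + 16)
Perimeter = 2 * 44
Perimeter = 88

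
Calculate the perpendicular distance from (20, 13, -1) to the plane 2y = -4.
d = |0(20) + 2(13) + 0(-1) - (-4)| / √(0² + 2² + 0²) = 30/√4 = 15.0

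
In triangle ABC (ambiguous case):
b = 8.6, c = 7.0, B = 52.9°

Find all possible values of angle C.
sin(C)/c = sin(B)/b  →  sin(C) = c·sin(B)/b = 7.0·sin(52.9°)/8.6 = 0.649196
C₁ = arcsin(0.649196) = 40.48°,  C₂ = 180° - C₁ = 139.52°
Check C₂: A = 180° - 52.9° - 139.52° = -12.42° ≤ 0, rejected
C = 40.48° (one solution)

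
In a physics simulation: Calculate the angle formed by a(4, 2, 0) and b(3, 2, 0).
a·b = 16, |a|² = 20, |b|² = 13
cos θ = 16/√260 ≈ 0.9923
θ ≈ 7.125°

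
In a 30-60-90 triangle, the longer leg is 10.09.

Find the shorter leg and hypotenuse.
In a 30-60-90 triangle, sides are in ratio 1 : √3 : 2.
Long leg = short leg·√3  →  short leg = 10.09/√3 = 5.825
Hypotenuse = 2·(short leg) = 2·10.09/√3 = 11.65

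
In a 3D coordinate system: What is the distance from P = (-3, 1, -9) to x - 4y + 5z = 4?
d = |1(-3) + (-4)(1) + 5(-9) - (4)| / √(1² + (-4)² + 5²) = 56/√42 = 8.641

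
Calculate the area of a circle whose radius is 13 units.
Area = pi * r²
Area = pi * 13²
Area = pi * 169
Area = 530.93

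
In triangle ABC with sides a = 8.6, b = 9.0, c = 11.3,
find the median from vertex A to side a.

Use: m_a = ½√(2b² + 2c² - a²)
m_a = ½√(2·9.0² + 2·11.3² - 8.6²)
m_a = ½√(162 + 255.38 - 73.96) = ½√343.42 = 9.266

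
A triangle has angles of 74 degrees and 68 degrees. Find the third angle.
Sum of angles in a triangle = 180 degrees
Third angle = 180 - 74 - 68
Third angle = 38 degrees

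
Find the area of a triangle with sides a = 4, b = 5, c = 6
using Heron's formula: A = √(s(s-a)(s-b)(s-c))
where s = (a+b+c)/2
s = (4+5+6)/2 = 7.5
A = √(7.5·3.5·2.5·1.5) = √98.4375 = 9.922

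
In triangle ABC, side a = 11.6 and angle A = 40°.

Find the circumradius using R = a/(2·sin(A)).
R = a/(2·sin(A)) = 11.6/(2·sin(40°))
R = 11.6/(2·0.642788) = 11.6/1.285575 = 9.023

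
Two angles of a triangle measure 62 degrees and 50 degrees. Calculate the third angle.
Sum of angles in a triangle = 180 degrees
Third angle = 180 - 62 - 50
Third angle = 68 degrees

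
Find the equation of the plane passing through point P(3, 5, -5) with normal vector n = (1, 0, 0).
d = n·P = (1)(3) + (0)(5) + (0)(-5) = 3
Plane: x = 3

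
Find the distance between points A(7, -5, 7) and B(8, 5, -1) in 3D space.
d = √[(1)² + (10)² + (-8)²] = √165 = 12.85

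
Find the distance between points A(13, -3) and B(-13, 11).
Using the distance formula: d = sqrt((x₂-x₁)² + (y₂-y₁)²)
dx = (-13) - 13 = -26
dy = 11 - (-3) = 14
d = sqrt((-26)² + 14²) = sqrt(676 + 196) = sqrt(872) = 29.53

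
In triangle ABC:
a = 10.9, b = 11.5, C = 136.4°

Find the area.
Using A = ½ab·sin(C):
A = ½·10.9·11.5·sin(136.4°) = ½·125.35·0.689620 = 43.22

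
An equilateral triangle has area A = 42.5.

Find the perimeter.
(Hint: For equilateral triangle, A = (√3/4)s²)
A = (√3/4)s²  →  s² = 4A/√3 = 4·42.5/√3 = 98.1495
s = 9.90705
Perimeter = 3s = 29.72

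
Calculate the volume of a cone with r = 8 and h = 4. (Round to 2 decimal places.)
Volume = (1/3) * pi * r² * h
Volume = (1/3) * pi * 8² * 4
Volume = (1/3) * pi * 64 * 4
Volume = (1/3) * pi * 256
Volume = 268.08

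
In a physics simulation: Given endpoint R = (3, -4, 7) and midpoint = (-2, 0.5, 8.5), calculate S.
S = (2×(-2) - 3, 2×0.5 - (-4), 2×8.5 - 7) = (-7, 5, 10)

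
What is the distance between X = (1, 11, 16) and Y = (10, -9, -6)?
d = √[(9)² + (-20)² + (-22)²] = √965 = 31.06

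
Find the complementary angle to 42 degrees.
Complementary angles sum to 90 degrees.
Other angle = 90 - 42
Other angle = 48 degrees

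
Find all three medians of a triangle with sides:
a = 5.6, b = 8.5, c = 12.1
Using m_x = ½√(2y² + 2z² - x²):
m_a = ½√(2·8.5² + 2·12.1² - 5.6²) = ½√405.96 = 10.07
m_b = ½√(2·5.6² + 2·12.1² - 8.5²) = ½√283.29 = 8.416
m_c = ½√(2·5.6² + 2·8.5² - 12.1²) = ½√60.81 = 3.899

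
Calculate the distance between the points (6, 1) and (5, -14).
Using the distance formula: d = sqrt((x₂-x₁)² + (y₂-y₁)²)
dx = 5 - 6 = -1
dy = (-14) - 1 = -15
d = sqrt((-1)² + (-15)²) = sqrt(1 + 225) = sqrt(226) = 15.03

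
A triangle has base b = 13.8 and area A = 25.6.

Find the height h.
A = ½bh  →  h = 2A/b
h = 2·25.6/13.8 = 3.71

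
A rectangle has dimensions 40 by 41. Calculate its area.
Area = length * width
Area = 40 * 41
Area = 1640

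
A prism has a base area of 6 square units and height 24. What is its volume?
Volume = base area * height
Volume = 6 * 24
Volume = 144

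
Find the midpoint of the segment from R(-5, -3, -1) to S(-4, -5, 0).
Midpoint = ((-5-4)/2, (-3-5)/2, (-1+0)/2) = (-4.5, -4, -0.5)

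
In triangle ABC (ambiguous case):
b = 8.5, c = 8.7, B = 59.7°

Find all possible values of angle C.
sin(C)/c = sin(B)/b  →  sin(C) = c·sin(B)/b = 8.7·sin(59.7°)/8.5 = 0.883711
C₁ = arcsin(0.883711) = 62.09°,  C₂ = 180° - C₁ = 117.91°
Check C₂: A = 180° - 59.7° - 117.91° = 2.39° > 0 ✓
C = 62.09° or C = 117.91° (two solutions)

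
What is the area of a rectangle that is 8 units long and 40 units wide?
Area = length * width
Area = 8 * 40
Area = 320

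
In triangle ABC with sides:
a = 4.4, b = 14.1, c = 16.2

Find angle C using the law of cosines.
cos(C) = (a² + b² - c²)/(2ab)
cos(C) = (4.4² + 14.1² - 16.2²)/(2·4.4·14.1) = -44.27/124.08 = -0.356786
C = arccos(-0.356786) = 110.9°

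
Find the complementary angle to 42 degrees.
Complementary angles sum to 90 degrees.
Other angle = 90 - 42
Other angle = 48 degrees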